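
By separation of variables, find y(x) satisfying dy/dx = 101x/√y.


Separate: √y dy = 101x dx.
Integrate: (2/3)y^(3/2) = (101/2)x² + C.


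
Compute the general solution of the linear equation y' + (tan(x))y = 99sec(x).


P(x) = tan(x) ⇒ μ = e^(∫tan(x)dx) = sec(x).
(sec(x) y)' = 99sec²(x) ⇒ sec(x) y = 99tan(x) + C.
Multiply by cos(x): y = 99sin(x) + C·cos(x).


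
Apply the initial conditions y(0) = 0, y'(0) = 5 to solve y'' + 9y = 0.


Characteristic roots of r² + 9 = 0 are ±3i, so y = C₁cos(3x) + C₂sin(3x).
Apply y(0) = 0: C₁ = 0. Differentiate and apply y'(0) = 5: 3·C₂ = 5, so C₂ = 5/3.
Particular solution: y = (5/3)sin(3x).


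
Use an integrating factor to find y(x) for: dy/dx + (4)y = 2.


P(x) = 4, Q(x) = 2; integrating factor μ = e^(4x).
(μ y)' = 2e^(4x) ⇒ μ y = (1/2)e^(4x) + C.
Divide by μ: y = 1/2 + Ce^(-4x).


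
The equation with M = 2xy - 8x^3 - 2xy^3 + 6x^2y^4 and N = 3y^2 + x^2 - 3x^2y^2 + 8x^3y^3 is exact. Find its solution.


Check exactness: ∂M/∂y = 2x - 6xy^2 + 24x^2y^3 and ∂N/∂x = 2x - 6xy^2 + 24x^2y^3; equal, so the equation is exact.
Integrate M with respect to x (treating y as constant): ∫M dx = x^2y - 2x^4 - x^2y^3 + 2x^3y^4 + h(y).
Differentiate w.r.t. y and set equal to N: the x-dependent terms already match, leaving h'(y) = 3y^2. Integrate: h(y) = y^3.
So F(x,y) = y^3 + x^2y - 2x^4 - x^2y^3 + 2x^3y^4.
General solution: y^3 + x^2y - 2x^4 - x^2y^3 + 2x^3y^4 = C.


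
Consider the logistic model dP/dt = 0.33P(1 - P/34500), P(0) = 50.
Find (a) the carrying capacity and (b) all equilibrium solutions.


Logistic ODE dP/dt = 0.33P(1 - P/34500) has equilibria where dP/dt = 0, i.e. P = 0 or P = 34500.
The coefficient (1 - P/K) = 0 when P = K, identifying K = 34500 as the carrying capacity.
(a) K = 34500; (b) equilibria P = 0 and P = 34500.


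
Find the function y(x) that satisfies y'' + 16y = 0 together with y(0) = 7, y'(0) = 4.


Characteristic roots of r² + 16 = 0 are ±4i, so y = C₁cos(4x) + C₂sin(4x).
Apply y(0) = 7: C₁ = 7. Differentiate and apply y'(0) = 4: 4·C₂ = 4, so C₂ = 1.
Particular solution: y = 7cos(4x) + sin(4x).


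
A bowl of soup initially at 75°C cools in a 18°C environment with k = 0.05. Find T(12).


Newton's law: dT/dt = -k(T - T_a) has solution T(t) = T_a + (T₀ - T_a)e^(-kt).
Plug in T_a = 18, T₀ = 75, k = 0.05, t = 12: T(12) = 18 + (57)e^(-0.60) ≈ 49.3°C.


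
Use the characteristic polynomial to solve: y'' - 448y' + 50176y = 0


Characteristic equation: r² - 448r + 50176 = 0, i.e. (r - 224)² = 0.
Repeated root r = 224; include an x factor for the second linearly independent solution.
General solution: y = (C₁ + C₂x)e^(224x).


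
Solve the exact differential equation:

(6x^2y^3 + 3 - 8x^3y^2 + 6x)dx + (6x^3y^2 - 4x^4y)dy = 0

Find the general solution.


Check exactness: ∂M/∂y = 18x^2y^2 - 16x^3y and ∂N/∂x = 18x^2y^2 - 16x^3y; equal, so the equation is exact.
Integrate M with respect to x (treating y as constant): ∫M dx = 2x^3y^3 + 3x - 2x^4y^2 + 3x^2 + h(y).
Differentiate w.r.t. y and set equal to N: all terms match, so h'(y) = 0 and h is a constant absorbed into C.
General solution: 2x^3y^3 + 3x - 2x^4y^2 + 3x^2 = C.


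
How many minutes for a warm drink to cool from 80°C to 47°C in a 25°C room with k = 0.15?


From T(t) = T_a + (T₀ - T_a)e^(-kt), set T(t) = 47:
(47 - 25) / (80 - 25) = e^(-0.15t), so t = -ln(0.400)/0.15 ≈ 6.1 minutes.


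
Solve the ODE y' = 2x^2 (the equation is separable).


Integrate both sides with respect to x: y = ∫ 2x^2 dx = (2/3)x^3 + C.


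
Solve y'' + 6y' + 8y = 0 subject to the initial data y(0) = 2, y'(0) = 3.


Characteristic roots of r² + 6r + 8 = 0 are -4, -2.
General solution y = c₁ e^(-4x) + c₂ e^(-2x).
Apply y(0) = 2: c₁ + c₂ = 2. Apply y'(0) = 3: -4 c₁ - 2 c₂ = 3.
Solve: c₁ = -7/2, c₂ = 11/2.
Particular solution: y = -(7/2)e^(-4x) + (11/2)e^(-2x).


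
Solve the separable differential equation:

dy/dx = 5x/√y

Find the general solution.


Separate: √y dy = 5x dx.
Integrate: (2/3)y^(3/2) = (5/2)x² + C.


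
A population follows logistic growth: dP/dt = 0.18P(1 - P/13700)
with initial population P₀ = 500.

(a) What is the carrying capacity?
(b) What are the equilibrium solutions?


Logistic ODE dP/dt = 0.18P(1 - P/13700) has equilibria where dP/dt = 0, i.e. P = 0 or P = 13700.
The coefficient (1 - P/K) = 0 when P = K, identifying K = 13700 as the carrying capacity.
(a) K = 13700; (b) equilibria P = 0 and P = 13700.


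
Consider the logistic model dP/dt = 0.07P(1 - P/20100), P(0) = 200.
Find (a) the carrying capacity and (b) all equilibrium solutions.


Logistic ODE dP/dt = 0.07P(1 - P/20100) has equilibria where dP/dt = 0, i.e. P = 0 or P = 20100.
The coefficient (1 - P/K) = 0 when P = K, identifying K = 20100 as the carrying capacity.
(a) K = 20100; (b) equilibria P = 0 and P = 20100.


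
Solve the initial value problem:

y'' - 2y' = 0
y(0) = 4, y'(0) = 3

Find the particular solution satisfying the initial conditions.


Characteristic roots of r² - 2r = 0 are 0, 2.
General solution y = c₁ + c₂ e^(2x).
Apply y(0) = 4: c₁ + c₂ = 4. Apply y'(0) = 3: 0 c₁ + 2 c₂ = 3.
Solve: c₁ = 5/2, c₂ = 3/2.
Particular solution: y = 5/2 + (3/2)e^(2x).


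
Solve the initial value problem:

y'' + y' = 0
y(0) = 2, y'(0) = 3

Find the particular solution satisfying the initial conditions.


Characteristic roots of r² + r = 0 are 0, -1.
General solution y = c₁ + c₂ e^(-x).
Apply y(0) = 2: c₁ + c₂ = 2. Apply y'(0) = 3: 0 c₁ - 1 c₂ = 3.
Solve: c₁ = 5, c₂ = -3.
Particular solution: y = 5 - 3e^(-x).


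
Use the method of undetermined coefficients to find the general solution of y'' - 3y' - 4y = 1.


Characteristic roots of r² - 3r - 4 = 0 are -1, 4.
y_h = C₁e^(-x) + C₂e^(4x).
Forcing exponent 0 is not a characteristic root; try y_p = A.
Substitute: A·(0 + (-3)·0 + (-4)) = A·-4 = 1, so A = -1/4.
General solution: y = C₁e^(-x) + C₂e^(4x) - 1/4.


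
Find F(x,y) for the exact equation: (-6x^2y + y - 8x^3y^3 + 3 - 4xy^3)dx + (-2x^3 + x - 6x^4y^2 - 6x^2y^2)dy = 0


Check exactness: ∂M/∂y = -6x^2 + 1 - 24x^3y^2 - 12xy^2 and ∂N/∂x = -6x^2 + 1 - 24x^3y^2 - 12xy^2; equal, so the equation is exact.
Integrate M with respect to x (treating y as constant): ∫M dx = -2x^3y + xy - 2x^4y^3 + 3x - 2x^2y^3 + h(y).
Differentiate w.r.t. y and set equal to N: all terms match, so h'(y) = 0 and h is a constant absorbed into C.
General solution: -2x^3y + xy - 2x^4y^3 + 3x - 2x^2y^3 = C.


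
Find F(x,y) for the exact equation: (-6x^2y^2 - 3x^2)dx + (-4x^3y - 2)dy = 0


Check exactness: ∂M/∂y = -12x^2y and ∂N/∂x = -12x^2y; equal, so the equation is exact.
Integrate M with respect to x (treating y as constant): ∫M dx = -2x^3y^2 - x^3 + h(y).
Differentiate w.r.t. y and set equal to N: the x-dependent terms already match, leaving h'(y) = -2. Integrate: h(y) = -2y.
So F(x,y) = -2x^3y^2 - 2y - x^3.
General solution: -2x^3y^2 - 2y - x^3 = C.


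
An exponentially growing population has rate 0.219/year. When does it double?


Exponential growth: P(t) = P₀ e^(0.219t). Set P(t)/P₀ = 2: e^(0.219t) = 2.
Solve: t = ln(2)/0.219 ≈ 3.17 years.


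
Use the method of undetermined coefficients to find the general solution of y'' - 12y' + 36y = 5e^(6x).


Characteristic polynomial (r - 6)² = 0; repeated root r = 6.
y_h = (C₁ + C₂x)e^(6x). Forcing matches the repeated root (resonance), so try y_p = Ax² e^(6x).
Substitute and solve for A: 2A = 5, so A = 5/2.
General solution: y = (C₁ + C₂x + (5/2)x²)e^(6x).


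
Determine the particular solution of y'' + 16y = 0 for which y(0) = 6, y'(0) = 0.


Characteristic roots of r² + 16 = 0 are ±4i, so y = C₁cos(4x) + C₂sin(4x).
Apply y(0) = 6: C₁ = 6. Differentiate and apply y'(0) = 0: 4·C₂ = 0, so C₂ = 0.
Particular solution: y = 6cos(4x).


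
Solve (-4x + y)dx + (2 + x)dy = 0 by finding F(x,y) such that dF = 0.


Check exactness: ∂M/∂y = 1 and ∂N/∂x = 1; equal, so the equation is exact.
Integrate M with respect to x (treating y as constant): ∫M dx = -2x^2 + xy + h(y).
Differentiate w.r.t. y and set equal to N: the x-dependent terms already match, leaving h'(y) = 2. Integrate: h(y) = 2y.
So F(x,y) = 2y - 2x^2 + xy.
General solution: 2y - 2x^2 + xy = C.


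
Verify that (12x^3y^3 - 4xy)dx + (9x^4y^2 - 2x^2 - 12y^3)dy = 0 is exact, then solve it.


Check exactness: ∂M/∂y = 36x^3y^2 - 4x and ∂N/∂x = 36x^3y^2 - 4x; equal, so the equation is exact.
Integrate M with respect to x (treating y as constant): ∫M dx = 3x^4y^3 - 2x^2y + h(y).
Differentiate w.r.t. y and set equal to N: the x-dependent terms already match, leaving h'(y) = -12y^3. Integrate: h(y) = -3y^4.
So F(x,y) = 3x^4y^3 - 2x^2y - 3y^4.
General solution: 3x^4y^3 - 2x^2y - 3y^4 = C.


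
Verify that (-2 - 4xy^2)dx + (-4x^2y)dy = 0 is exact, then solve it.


Check exactness: ∂M/∂y = -8xy and ∂N/∂x = -8xy; equal, so the equation is exact.
Integrate M with respect to x (treating y as constant): ∫M dx = -2x - 2x^2y^2 + h(y).
Differentiate w.r.t. y and set equal to N: all terms match, so h'(y) = 0 and h is a constant absorbed into C.
General solution: -2x - 2x^2y^2 = C.


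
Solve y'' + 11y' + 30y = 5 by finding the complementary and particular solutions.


Characteristic roots of r² + 11r + 30 = 0 are -6, -5.
y_h = C₁e^(-6x) + C₂e^(-5x).
Constant forcing; try y_p = A. Then 30A = 5 ⇒ A = 1/6.
General solution: y = C₁e^(-6x) + C₂e^(-5x) + 1/6.


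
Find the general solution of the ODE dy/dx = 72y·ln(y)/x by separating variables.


Separate: dy/[y ln(y)] = 72 dx/x.
Substitute u = ln(y): du/u = 72 dx/x.
Integrate: ln|ln(y)| = 72ln|x| + C₀, hence ln(y) = C·x^72.


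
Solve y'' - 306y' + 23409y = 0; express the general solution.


Characteristic equation: r² - 306r + 23409 = 0, i.e. (r - 153)² = 0.
Repeated root r = 153; include an x factor for the second linearly independent solution.
General solution: y = (C₁ + C₂x)e^(153x).


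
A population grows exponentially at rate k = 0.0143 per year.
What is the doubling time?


Exponential growth: P(t) = P₀ e^(0.0143t). Set P(t)/P₀ = 2: e^(0.0143t) = 2.
Solve: t = ln(2)/0.0143 ≈ 48.47 years.


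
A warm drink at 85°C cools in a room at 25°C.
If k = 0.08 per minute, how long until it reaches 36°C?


From T(t) = T_a + (T₀ - T_a)e^(-kt), set T(t) = 36:
(36 - 25) / (85 - 25) = e^(-0.08t), so t = -ln(0.183)/0.08 ≈ 21.2 minutes.


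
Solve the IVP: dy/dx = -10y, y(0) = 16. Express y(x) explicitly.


General solution of y' = -10y is y = Ce^(-10x).
Apply y(0) = 16: C = 16.
Particular solution: y = 16e^(-10x).


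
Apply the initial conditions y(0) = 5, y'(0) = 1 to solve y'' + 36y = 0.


Characteristic roots of r² + 36 = 0 are ±6i, so y = C₁cos(6x) + C₂sin(6x).
Apply y(0) = 5: C₁ = 5. Differentiate and apply y'(0) = 1: 6·C₂ = 1, so C₂ = 1/6.
Particular solution: y = 5cos(6x) + (1/6)sin(6x).


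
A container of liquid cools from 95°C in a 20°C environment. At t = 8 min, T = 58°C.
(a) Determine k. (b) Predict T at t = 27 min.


Newton's law: T(t) = T_a + (T₀ - T_a)e^(-kt).
(a) Use T(8) = 58: (58 - 20)/(95 - 20) = e^(-k·8), so k = -ln(0.507)/8 ≈ 0.0850.
(b) Apply k to t = 27: T(27) = 20 + (75)e^(-2.295) ≈ 27.6°C.


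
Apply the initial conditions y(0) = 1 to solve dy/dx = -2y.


General solution of y' = -2y is y = Ce^(-2x).
Apply y(0) = 1: C = 1.
Particular solution: y = e^(-2x).


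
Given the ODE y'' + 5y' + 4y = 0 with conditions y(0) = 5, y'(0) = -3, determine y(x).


Characteristic roots of r² + 5r + 4 = 0 are -1, -4.
General solution y = c₁ e^(-x) + c₂ e^(-4x).
Apply y(0) = 5: c₁ + c₂ = 5. Apply y'(0) = -3: -1 c₁ - 4 c₂ = -3.
Solve: c₁ = 17/3, c₂ = -2/3.
Particular solution: y = (17/3)e^(-x) - (2/3)e^(-4x).


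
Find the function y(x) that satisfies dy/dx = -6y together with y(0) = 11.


General solution of y' = -6y is y = Ce^(-6x).
Apply y(0) = 11: C = 11.
Particular solution: y = 11e^(-6x).


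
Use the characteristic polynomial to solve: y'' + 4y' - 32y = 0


Characteristic equation: r² + 4r - 32 = 0.
Factor: (r + 8)(r - 4) = 0 ⇒ r = -8, 4 (distinct real).
General solution: y = C₁e^(-8x) + C₂e^(4x).


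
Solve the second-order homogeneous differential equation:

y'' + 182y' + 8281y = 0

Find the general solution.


Characteristic equation: r² + 182r + 8281 = 0, i.e. (r + 91)² = 0.
Repeated root r = -91; include an x factor for the second linearly independent solution.
General solution: y = (C₁ + C₂x)e^(-91x).


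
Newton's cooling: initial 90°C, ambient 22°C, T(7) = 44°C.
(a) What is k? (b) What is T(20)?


Newton's law: T(t) = T_a + (T₀ - T_a)e^(-kt).
(a) Use T(7) = 44: (44 - 22)/(90 - 22) = e^(-k·7), so k = -ln(0.324)/7 ≈ 0.1612.
(b) Apply k to t = 20: T(20) = 22 + (68)e^(-3.224) ≈ 24.7°C.


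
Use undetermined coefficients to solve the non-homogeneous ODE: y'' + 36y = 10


Homogeneous part: r² + 36 = 0 ⇒ r = ±6i, so y_h = C₁cos(6x) + C₂sin(6x).
Try constant y_p = A; plug in: 36A = 10 ⇒ A = 5/18.
General solution: y = C₁cos(6x) + C₂sin(6x) + 5/18.


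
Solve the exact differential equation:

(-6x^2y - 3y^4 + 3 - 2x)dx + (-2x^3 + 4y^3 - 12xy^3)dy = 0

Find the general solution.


Check exactness: ∂M/∂y = -6x^2 - 12y^3 and ∂N/∂x = -6x^2 - 12y^3; equal, so the equation is exact.
Integrate M with respect to x (treating y as constant): ∫M dx = -2x^3y - 3xy^4 + 3x - x^2 + h(y).
Differentiate w.r.t. y and set equal to N: the x-dependent terms already match, leaving h'(y) = 4y^3. Integrate: h(y) = y^4.
So F(x,y) = -2x^3y + y^4 - 3xy^4 + 3x - x^2.
General solution: -2x^3y + y^4 - 3xy^4 + 3x - x^2 = C.


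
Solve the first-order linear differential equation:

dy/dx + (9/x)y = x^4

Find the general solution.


P(x) = 9/x ⇒ μ = x^9.
(x^9 y)' = x^9·x^4 = x^13.
Integrate: x^9 y = x^14/(14) + C.
Solve for y: y = (1/14)x^5 + C/x^9.


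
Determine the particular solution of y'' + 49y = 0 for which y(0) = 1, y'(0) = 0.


Characteristic roots of r² + 49 = 0 are ±7i, so y = C₁cos(7x) + C₂sin(7x).
Apply y(0) = 1: C₁ = 1. Differentiate and apply y'(0) = 0: 7·C₂ = 0, so C₂ = 0.
Particular solution: y = cos(7x).


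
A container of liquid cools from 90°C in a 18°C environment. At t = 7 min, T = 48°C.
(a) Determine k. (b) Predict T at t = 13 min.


Newton's law: T(t) = T_a + (T₀ - T_a)e^(-kt).
(a) Use T(7) = 48: (48 - 18)/(90 - 18) = e^(-k·7), so k = -ln(0.417)/7 ≈ 0.1251.
(b) Apply k to t = 13: T(13) = 18 + (72)e^(-1.626) ≈ 32.2°C.


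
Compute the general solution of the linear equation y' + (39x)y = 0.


P(x) = 39x ⇒ μ = e^((39/2)x²).
Q(x) = 0 so μ y is constant: y = Ce^(-(39/2)x²).


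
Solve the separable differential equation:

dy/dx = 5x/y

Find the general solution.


Separate variables: y dy = 5x dx.
Integrate both sides: y²/2 = (5/2)x^2 + C₀.
Multiply by 2: y² = 5x^2 + C.


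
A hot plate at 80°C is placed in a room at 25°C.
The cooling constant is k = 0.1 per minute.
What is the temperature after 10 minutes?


Newton's law: dT/dt = -k(T - T_a) has solution T(t) = T_a + (T₀ - T_a)e^(-kt).
Plug in T_a = 25, T₀ = 80, k = 0.1, t = 10: T(10) = 25 + (55)e^(-1.00) ≈ 45.2°C.


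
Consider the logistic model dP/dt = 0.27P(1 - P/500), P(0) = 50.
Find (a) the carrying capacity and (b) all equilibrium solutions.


Logistic ODE dP/dt = 0.27P(1 - P/500) has equilibria where dP/dt = 0, i.e. P = 0 or P = 500.
The coefficient (1 - P/K) = 0 when P = K, identifying K = 500 as the carrying capacity.
(a) K = 500; (b) equilibria P = 0 and P = 500.


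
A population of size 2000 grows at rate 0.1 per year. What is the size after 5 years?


The ODE dP/dt = 0.1P has solution P(t) = P(0)e^(0.1t).
Substitute P(0) = 2000 and t = 5: P(5) = 2000 e^(0.50) ≈ 3297.


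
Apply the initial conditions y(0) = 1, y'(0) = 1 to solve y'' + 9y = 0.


Characteristic roots of r² + 9 = 0 are ±3i, so y = C₁cos(3x) + C₂sin(3x).
Apply y(0) = 1: C₁ = 1. Differentiate and apply y'(0) = 1: 3·C₂ = 1, so C₂ = 1/3.
Particular solution: y = cos(3x) + (1/3)sin(3x).


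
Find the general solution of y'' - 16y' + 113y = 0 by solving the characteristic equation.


Characteristic equation: r² - 16r + 113 = 0.
Discriminant is negative; roots r = 8 ± 7i (complex conjugate pair).
General solution uses e^(α x)(C₁ cos(β x) + C₂ sin(β x)): y = e^(8x)(C₁cos(7x) + C₂sin(7x)).


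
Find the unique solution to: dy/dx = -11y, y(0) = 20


General solution of y' = -11y is y = Ce^(-11x).
Apply y(0) = 20: C = 20.
Particular solution: y = 20e^(-11x).


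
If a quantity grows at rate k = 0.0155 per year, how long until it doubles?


Exponential growth: P(t) = P₀ e^(0.0155t). Set P(t)/P₀ = 2: e^(0.0155t) = 2.
Solve: t = ln(2)/0.0155 ≈ 44.72 years.


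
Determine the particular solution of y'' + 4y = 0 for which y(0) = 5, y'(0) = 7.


Characteristic roots of r² + 4 = 0 are ±2i, so y = C₁cos(2x) + C₂sin(2x).
Apply y(0) = 5: C₁ = 5. Differentiate and apply y'(0) = 7: 2·C₂ = 7, so C₂ = 7/2.
Particular solution: y = 5cos(2x) + (7/2)sin(2x).


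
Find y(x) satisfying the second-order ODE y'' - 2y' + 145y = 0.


Characteristic equation: r² - 2r + 145 = 0.
Discriminant is negative; roots r = 1 ± 12i (complex conjugate pair).
General solution uses e^(α x)(C₁ cos(β x) + C₂ sin(β x)): y = e^(x)(C₁cos(12x) + C₂sin(12x)).


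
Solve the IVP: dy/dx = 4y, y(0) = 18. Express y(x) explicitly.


General solution of y' = 4y is y = Ce^(4x).
Apply y(0) = 18: C = 18.
Particular solution: y = 18e^(4x).


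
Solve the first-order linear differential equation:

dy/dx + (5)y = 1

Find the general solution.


P(x) = 5, Q(x) = 1; integrating factor μ = e^(5x).
(μ y)' = e^(5x) ⇒ μ y = (1/5)e^(5x) + C.
Divide by μ: y = 1/5 + Ce^(-5x).


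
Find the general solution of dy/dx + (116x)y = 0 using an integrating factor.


P(x) = 116x ⇒ μ = e^(58x²).
Q(x) = 0 so μ y is constant: y = Ce^(-58x²).


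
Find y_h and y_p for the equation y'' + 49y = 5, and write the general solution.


Homogeneous part: r² + 49 = 0 ⇒ r = ±7i, so y_h = C₁cos(7x) + C₂sin(7x).
Try constant y_p = A; plug in: 49A = 5 ⇒ A = 5/49.
General solution: y = C₁cos(7x) + C₂sin(7x) + 5/49.


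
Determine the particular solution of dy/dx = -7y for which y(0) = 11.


General solution of y' = -7y is y = Ce^(-7x).
Apply y(0) = 11: C = 11.
Particular solution: y = 11e^(-7x).


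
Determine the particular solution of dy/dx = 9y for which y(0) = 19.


General solution of y' = 9y is y = Ce^(9x).
Apply y(0) = 19: C = 19.
Particular solution: y = 19e^(9x).


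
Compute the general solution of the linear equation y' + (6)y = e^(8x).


P(x) = 6 ⇒ μ = e^(6x).
(μ y)' = e^(14x) ⇒ μ y = e^(14x)/14 + C.
Divide by μ: y = (1/14)e^(8x) + Ce^(-6x).


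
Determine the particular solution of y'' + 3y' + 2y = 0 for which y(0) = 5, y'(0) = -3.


Characteristic roots of r² + 3r + 2 = 0 are -2, -1.
General solution y = c₁ e^(-2x) + c₂ e^(-x).
Apply y(0) = 5: c₁ + c₂ = 5. Apply y'(0) = -3: -2 c₁ - 1 c₂ = -3.
Solve: c₁ = -2, c₂ = 7.
Particular solution: y = -2e^(-2x) + 7e^(-x).


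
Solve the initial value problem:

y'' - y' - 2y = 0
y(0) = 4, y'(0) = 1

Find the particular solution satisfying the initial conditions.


Characteristic roots of r² - r - 2 = 0 are -1, 2.
General solution y = c₁ e^(-x) + c₂ e^(2x).
Apply y(0) = 4: c₁ + c₂ = 4. Apply y'(0) = 1: -1 c₁ + 2 c₂ = 1.
Solve: c₁ = 7/3, c₂ = 5/3.
Particular solution: y = (7/3)e^(-x) + (5/3)e^(2x).


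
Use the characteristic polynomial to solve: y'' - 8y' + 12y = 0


Characteristic equation: r² - 8r + 12 = 0.
Factor: (r - 6)(r - 2) = 0 ⇒ r = 6, 2 (distinct real).
General solution: y = C₁e^(6x) + C₂e^(2x).


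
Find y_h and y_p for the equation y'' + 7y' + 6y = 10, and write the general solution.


Characteristic roots of r² + 7r + 6 = 0 are -6, -1.
y_h = C₁e^(-6x) + C₂e^(-x).
Constant forcing; try y_p = A. Then 6A = 10 ⇒ A = 5/3.
General solution: y = C₁e^(-6x) + C₂e^(-x) + 5/3.


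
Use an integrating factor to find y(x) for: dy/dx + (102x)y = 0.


P(x) = 102x ⇒ μ = e^(51x²).
Q(x) = 0 so μ y is constant: y = Ce^(-51x²).


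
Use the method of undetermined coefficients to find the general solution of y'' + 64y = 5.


Homogeneous part: r² + 64 = 0 ⇒ r = ±8i, so y_h = C₁cos(8x) + C₂sin(8x).
Try constant y_p = A; plug in: 64A = 5 ⇒ A = 5/64.
General solution: y = C₁cos(8x) + C₂sin(8x) + 5/64.


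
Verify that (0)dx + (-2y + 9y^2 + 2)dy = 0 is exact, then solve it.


Check exactness: ∂M/∂y = 0 and ∂N/∂x = 0; equal, so the equation is exact.
Integrate M with respect to x (treating y as constant): ∫M dx = 0 + h(y).
Differentiate w.r.t. y and set equal to N: the x-dependent terms already match, leaving h'(y) = -2y + 9y^2 + 2. Integrate: h(y) = -y^2 + 3y^3 + 2y.
So F(x,y) = -y^2 + 3y^3 + 2y.
General solution: -y^2 + 3y^3 + 2y = C.


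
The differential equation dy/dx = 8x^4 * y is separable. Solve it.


Separate variables: dy/y = 8x^4 dx.
Integrate: ln|y| = (8/5)x^5 + C₀.
Exponentiate: y = Ce^((8/5)x^5).


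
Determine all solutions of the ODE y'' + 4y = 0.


Characteristic equation: r² + 4 = 0.
Discriminant is negative; roots r = 0 ± 2i (complex conjugate pair).
General solution uses e^(α x)(C₁ cos(β x) + C₂ sin(β x)): y = C₁cos(2x) + C₂sin(2x).


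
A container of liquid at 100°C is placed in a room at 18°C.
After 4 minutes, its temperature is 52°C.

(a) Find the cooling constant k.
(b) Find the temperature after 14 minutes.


Newton's law: T(t) = T_a + (T₀ - T_a)e^(-kt).
(a) Use T(4) = 52: (52 - 18)/(100 - 18) = e^(-k·4), so k = -ln(0.415)/4 ≈ 0.2201.
(b) Apply k to t = 14: T(14) = 18 + (82)e^(-3.081) ≈ 21.8°C.


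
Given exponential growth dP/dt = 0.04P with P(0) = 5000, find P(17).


The ODE dP/dt = 0.04P has solution P(t) = P(0)e^(0.04t).
Substitute P(0) = 5000 and t = 17: P(17) = 5000 e^(0.68) ≈ 9869.


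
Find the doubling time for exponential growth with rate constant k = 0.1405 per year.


Exponential growth: P(t) = P₀ e^(0.1405t). Set P(t)/P₀ = 2: e^(0.1405t) = 2.
Solve: t = ln(2)/0.1405 ≈ 4.93 years.


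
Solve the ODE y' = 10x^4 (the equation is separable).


Integrate both sides with respect to x: y = ∫ 10x^4 dx = 2x^5 + C.


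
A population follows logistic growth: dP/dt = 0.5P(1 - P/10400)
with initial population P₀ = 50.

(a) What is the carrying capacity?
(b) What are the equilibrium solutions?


Logistic ODE dP/dt = 0.5P(1 - P/10400) has equilibria where dP/dt = 0, i.e. P = 0 or P = 10400.
The coefficient (1 - P/K) = 0 when P = K, identifying K = 10400 as the carrying capacity.
(a) K = 10400; (b) equilibria P = 0 and P = 10400.


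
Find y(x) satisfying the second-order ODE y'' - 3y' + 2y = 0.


Characteristic equation: r² - 3r + 2 = 0.
Factor: (r - 1)(r - 2) = 0 ⇒ r = 1, 2 (distinct real).
General solution: y = C₁e^(x) + C₂e^(2x).


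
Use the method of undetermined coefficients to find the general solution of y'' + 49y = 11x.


Homogeneous: r² + 49 = 0 ⇒ r = ±7i, y_h = C₁cos(7x) + C₂sin(7x).
Polynomial forcing; try y_p = Ax + B. Then y_p'' + 49 y_p = 49(Ax + B) = 11x, so B = 0 and A = 11/49.
General solution: y = C₁cos(7x) + C₂sin(7x) + (11/49)x.


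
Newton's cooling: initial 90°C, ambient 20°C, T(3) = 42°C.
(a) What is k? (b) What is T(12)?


Newton's law: T(t) = T_a + (T₀ - T_a)e^(-kt).
(a) Use T(3) = 42: (42 - 20)/(90 - 20) = e^(-k·3), so k = -ln(0.314)/3 ≈ 0.3858.
(b) Apply k to t = 12: T(12) = 20 + (70)e^(-4.630) ≈ 20.7°C.


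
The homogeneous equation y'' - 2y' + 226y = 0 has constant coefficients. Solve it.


Characteristic equation: r² - 2r + 226 = 0.
Discriminant is negative; roots r = 1 ± 15i (complex conjugate pair).
General solution uses e^(α x)(C₁ cos(β x) + C₂ sin(β x)): y = e^(x)(C₁cos(15x) + C₂sin(15x)).


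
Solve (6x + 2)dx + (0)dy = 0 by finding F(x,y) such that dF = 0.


Check exactness: ∂M/∂y = 0 and ∂N/∂x = 0; equal, so the equation is exact.
Integrate M with respect to x (treating y as constant): ∫M dx = 3x^2 + 2x + h(y).
Differentiate w.r.t. y and set equal to N: all terms match, so h'(y) = 0 and h is a constant absorbed into C.
General solution: 3x^2 + 2x = C.


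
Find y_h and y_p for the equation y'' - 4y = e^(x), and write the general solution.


Characteristic roots of r² - 4 = 0 are -2, 2.
y_h = C₁e^(-2x) + C₂e^(2x).
Forcing exponent 1 is not a characteristic root; try y_p = Ae^(x).
Substitute: A·(1 + (0)·1 + (-4)) = A·-3 = 1, so A = -1/3.
General solution: y = C₁e^(-2x) + C₂e^(2x) - (1/3)e^(x).


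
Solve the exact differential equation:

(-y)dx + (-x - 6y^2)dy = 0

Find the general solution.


Check exactness: ∂M/∂y = -1 and ∂N/∂x = -1; equal, so the equation is exact.
Integrate M with respect to x (treating y as constant): ∫M dx = -xy + h(y).
Differentiate w.r.t. y and set equal to N: the x-dependent terms already match, leaving h'(y) = -6y^2. Integrate: h(y) = -2y^3.
So F(x,y) = -xy - 2y^3.
General solution: -xy - 2y^3 = C.


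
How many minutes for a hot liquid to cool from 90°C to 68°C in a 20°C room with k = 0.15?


From T(t) = T_a + (T₀ - T_a)e^(-kt), set T(t) = 68:
(68 - 20) / (90 - 20) = e^(-0.15t), so t = -ln(0.686)/0.15 ≈ 2.5 minutes.


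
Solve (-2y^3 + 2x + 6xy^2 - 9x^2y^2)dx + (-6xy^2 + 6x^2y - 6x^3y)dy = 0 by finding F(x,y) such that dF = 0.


Check exactness: ∂M/∂y = -6y^2 + 12xy - 18x^2y and ∂N/∂x = -6y^2 + 12xy - 18x^2y; equal, so the equation is exact.
Integrate M with respect to x (treating y as constant): ∫M dx = -2xy^3 + x^2 + 3x^2y^2 - 3x^3y^2 + h(y).
Differentiate w.r.t. y and set equal to N: all terms match, so h'(y) = 0 and h is a constant absorbed into C.
General solution: -2xy^3 + x^2 + 3x^2y^2 - 3x^3y^2 = C.


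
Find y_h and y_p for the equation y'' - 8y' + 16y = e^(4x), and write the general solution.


Characteristic polynomial (r - 4)² = 0; repeated root r = 4.
y_h = (C₁ + C₂x)e^(4x). Forcing matches the repeated root (resonance), so try y_p = Ax² e^(4x).
Substitute and solve for A: 2A = 1, so A = 1/2.
General solution: y = (C₁ + C₂x + (1/2)x²)e^(4x).


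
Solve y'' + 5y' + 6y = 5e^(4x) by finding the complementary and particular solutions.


Characteristic roots of r² + 5r + 6 = 0 are -3, -2.
y_h = C₁e^(-3x) + C₂e^(-2x).
Forcing exponent 4 is not a characteristic root; try y_p = Ae^(4x).
Substitute: A·(16 + (5)·4 + (6)) = A·42 = 5, so A = 5/42.
General solution: y = C₁e^(-3x) + C₂e^(-2x) + (5/42)e^(4x).


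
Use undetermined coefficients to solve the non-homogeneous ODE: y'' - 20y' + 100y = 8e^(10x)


Characteristic polynomial (r - 10)² = 0; repeated root r = 10.
y_h = (C₁ + C₂x)e^(10x). Forcing matches the repeated root (resonance), so try y_p = Ax² e^(10x).
Substitute and solve for A: 2A = 8, so A = 4.
General solution: y = (C₁ + C₂x + 4x²)e^(10x).


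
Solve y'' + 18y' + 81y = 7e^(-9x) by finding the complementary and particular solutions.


Characteristic polynomial (r + 9)² = 0; repeated root r = -9.
y_h = (C₁ + C₂x)e^(-9x). Forcing matches the repeated root (resonance), so try y_p = Ax² e^(-9x).
Substitute and solve for A: 2A = 7, so A = 7/2.
General solution: y = (C₁ + C₂x + (7/2)x²)e^(-9x).


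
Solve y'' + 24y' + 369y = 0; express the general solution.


Characteristic equation: r² + 24r + 369 = 0.
Discriminant is negative; roots r = -12 ± 15i (complex conjugate pair).
General solution uses e^(α x)(C₁ cos(β x) + C₂ sin(β x)): y = e^(-12x)(C₁cos(15x) + C₂sin(15x)).


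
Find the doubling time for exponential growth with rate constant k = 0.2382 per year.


Exponential growth: P(t) = P₀ e^(0.2382t). Set P(t)/P₀ = 2: e^(0.2382t) = 2.
Solve: t = ln(2)/0.2382 ≈ 2.91 years.


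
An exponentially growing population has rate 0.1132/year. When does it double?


Exponential growth: P(t) = P₀ e^(0.1132t). Set P(t)/P₀ = 2: e^(0.1132t) = 2.
Solve: t = ln(2)/0.1132 ≈ 6.12 years.


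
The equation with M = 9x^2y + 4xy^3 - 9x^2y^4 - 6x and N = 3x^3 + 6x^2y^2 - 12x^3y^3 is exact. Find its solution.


Check exactness: ∂M/∂y = 9x^2 + 12xy^2 - 36x^2y^3 and ∂N/∂x = 9x^2 + 12xy^2 - 36x^2y^3; equal, so the equation is exact.
Integrate M with respect to x (treating y as constant): ∫M dx = 3x^3y + 2x^2y^3 - 3x^3y^4 - 3x^2 + h(y).
Differentiate w.r.t. y and set equal to N: all terms match, so h'(y) = 0 and h is a constant absorbed into C.
General solution: 3x^3y + 2x^2y^3 - 3x^3y^4 - 3x^2 = C.


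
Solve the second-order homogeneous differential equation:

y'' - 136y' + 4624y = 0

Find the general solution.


Characteristic equation: r² - 136r + 4624 = 0, i.e. (r - 68)² = 0.
Repeated root r = 68; include an x factor for the second linearly independent solution.
General solution: y = (C₁ + C₂x)e^(68x).


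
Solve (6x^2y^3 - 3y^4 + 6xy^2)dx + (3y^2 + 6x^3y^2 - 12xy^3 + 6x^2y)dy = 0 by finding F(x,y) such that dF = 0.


Check exactness: ∂M/∂y = 18x^2y^2 - 12y^3 + 12xy and ∂N/∂x = 18x^2y^2 - 12y^3 + 12xy; equal, so the equation is exact.
Integrate M with respect to x (treating y as constant): ∫M dx = 2x^3y^3 - 3xy^4 + 3x^2y^2 + h(y).
Differentiate w.r.t. y and set equal to N: the x-dependent terms already match, leaving h'(y) = 3y^2. Integrate: h(y) = y^3.
So F(x,y) = y^3 + 2x^3y^3 - 3xy^4 + 3x^2y^2.
General solution: y^3 + 2x^3y^3 - 3xy^4 + 3x^2y^2 = C.


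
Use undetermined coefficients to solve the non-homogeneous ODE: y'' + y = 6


Homogeneous part: r² + 1 = 0 ⇒ r = ±1i, so y_h = C₁cos(x) + C₂sin(x).
Try constant y_p = A; plug in: 1A = 6 ⇒ A = 6.
General solution: y = C₁cos(x) + C₂sin(x) + 6.


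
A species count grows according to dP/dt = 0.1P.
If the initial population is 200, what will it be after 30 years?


The ODE dP/dt = 0.1P has solution P(t) = P(0)e^(0.1t).
Substitute P(0) = 200 and t = 30: P(30) = 200 e^(3.00) ≈ 4017.


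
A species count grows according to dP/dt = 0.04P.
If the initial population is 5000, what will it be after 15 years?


The ODE dP/dt = 0.04P has solution P(t) = P(0)e^(0.04t).
Substitute P(0) = 5000 and t = 15: P(15) = 5000 e^(0.60) ≈ 9111.


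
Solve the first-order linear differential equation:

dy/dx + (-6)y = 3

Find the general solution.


P(x) = -6 ⇒ μ = e^(-6x).
(μ y)' = 3e^(-6x) ⇒ μ y = -(1/2)e^(-6x) + C.
Divide by μ: y = -1/2 + Ce^(6x).


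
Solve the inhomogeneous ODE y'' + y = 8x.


Homogeneous: r² + 1 = 0 ⇒ r = ±1i, y_h = C₁cos(x) + C₂sin(x).
Polynomial forcing; try y_p = Ax + B. Then y_p'' + 1 y_p = 1(Ax + B) = 8x, so B = 0 and A = 8.
General solution: y = C₁cos(x) + C₂sin(x) + 8x.


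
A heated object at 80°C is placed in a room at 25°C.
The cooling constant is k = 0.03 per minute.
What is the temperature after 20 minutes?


Newton's law: dT/dt = -k(T - T_a) has solution T(t) = T_a + (T₀ - T_a)e^(-kt).
Plug in T_a = 25, T₀ = 80, k = 0.03, t = 20: T(20) = 25 + (55)e^(-0.60) ≈ 55.2°C.


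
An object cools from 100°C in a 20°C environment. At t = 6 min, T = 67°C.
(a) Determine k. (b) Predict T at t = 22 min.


Newton's law: T(t) = T_a + (T₀ - T_a)e^(-kt).
(a) Use T(6) = 67: (67 - 20)/(100 - 20) = e^(-k·6), so k = -ln(0.588)/6 ≈ 0.0886.
(b) Apply k to t = 22: T(22) = 20 + (80)e^(-1.950) ≈ 31.4°C.


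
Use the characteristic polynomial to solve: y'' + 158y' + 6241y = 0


Characteristic equation: r² + 158r + 6241 = 0, i.e. (r + 79)² = 0.
Repeated root r = -79; include an x factor for the second linearly independent solution.
General solution: y = (C₁ + C₂x)e^(-79x).


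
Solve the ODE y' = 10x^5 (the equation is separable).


Integrate both sides with respect to x: y = ∫ 10x^5 dx = (5/3)x^6 + C.


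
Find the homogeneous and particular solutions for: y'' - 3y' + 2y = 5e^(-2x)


Characteristic roots of r² - 3r + 2 = 0 are 2, 1.
y_h = C₁e^(2x) + C₂e^(x).
Forcing exponent -2 is not a characteristic root; try y_p = Ae^(-2x).
Substitute: A·(4 + (-3)·-2 + (2)) = A·12 = 5, so A = 5/12.
General solution: y = C₁e^(2x) + C₂e^(x) + (5/12)e^(-2x).


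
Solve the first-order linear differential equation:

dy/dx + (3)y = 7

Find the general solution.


P(x) = 3, Q(x) = 7; integrating factor μ = e^(3x).
(μ y)' = 7e^(3x) ⇒ μ y = (7/3)e^(3x) + C.
Divide by μ: y = 7/3 + Ce^(-3x).


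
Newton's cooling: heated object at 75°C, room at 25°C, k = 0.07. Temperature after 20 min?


Newton's law: dT/dt = -k(T - T_a) has solution T(t) = T_a + (T₀ - T_a)e^(-kt).
Plug in T_a = 25, T₀ = 75, k = 0.07, t = 20: T(20) = 25 + (50)e^(-1.40) ≈ 37.3°C.


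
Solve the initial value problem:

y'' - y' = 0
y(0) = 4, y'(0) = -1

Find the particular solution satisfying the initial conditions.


Characteristic roots of r² - r = 0 are 0, 1.
General solution y = c₁ + c₂ e^(x).
Apply y(0) = 4: c₁ + c₂ = 4. Apply y'(0) = -1: 0 c₁ + 1 c₂ = -1.
Solve: c₁ = 5, c₂ = -1.
Particular solution: y = 5 - e^(x).


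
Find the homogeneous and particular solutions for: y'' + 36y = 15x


Homogeneous: r² + 36 = 0 ⇒ r = ±6i, y_h = C₁cos(6x) + C₂sin(6x).
Polynomial forcing; try y_p = Ax + B. Then y_p'' + 36 y_p = 36(Ax + B) = 15x, so B = 0 and A = 5/12.
General solution: y = C₁cos(6x) + C₂sin(6x) + (5/12)x.


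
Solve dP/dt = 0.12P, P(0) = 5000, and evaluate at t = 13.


The ODE dP/dt = 0.12P has solution P(t) = P(0)e^(0.12t).
Substitute P(0) = 5000 and t = 13: P(13) = 5000 e^(1.56) ≈ 23794.


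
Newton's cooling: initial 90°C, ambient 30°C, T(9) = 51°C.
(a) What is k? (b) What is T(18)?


Newton's law: T(t) = T_a + (T₀ - T_a)e^(-kt).
(a) Use T(9) = 51: (51 - 30)/(90 - 30) = e^(-k·9), so k = -ln(0.350)/9 ≈ 0.1166.
(b) Apply k to t = 18: T(18) = 30 + (60)e^(-2.100) ≈ 37.3°C.


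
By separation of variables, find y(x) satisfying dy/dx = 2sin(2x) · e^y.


Separate: e^(-y) dy = 2sin(2x) dx.
Integrate: -e^(-y) = -cos(2x) + C₀.
Rearrange: e^(-y) = cos(2x) + C.


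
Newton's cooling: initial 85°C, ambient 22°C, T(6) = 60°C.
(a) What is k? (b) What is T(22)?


Newton's law: T(t) = T_a + (T₀ - T_a)e^(-kt).
(a) Use T(6) = 60: (60 - 22)/(85 - 22) = e^(-k·6), so k = -ln(0.603)/6 ≈ 0.0843.
(b) Apply k to t = 22: T(22) = 22 + (63)e^(-1.854) ≈ 31.9°C.


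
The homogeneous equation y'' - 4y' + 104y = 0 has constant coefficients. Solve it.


Characteristic equation: r² - 4r + 104 = 0.
Discriminant is negative; roots r = 2 ± 10i (complex conjugate pair).
General solution uses e^(α x)(C₁ cos(β x) + C₂ sin(β x)): y = e^(2x)(C₁cos(10x) + C₂sin(10x)).


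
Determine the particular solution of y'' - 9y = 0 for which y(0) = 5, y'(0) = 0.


Characteristic roots of r² - 9 = 0 are -3, 3.
General solution y = c₁ e^(-3x) + c₂ e^(3x).
Apply y(0) = 5: c₁ + c₂ = 5. Apply y'(0) = 0: -3 c₁ + 3 c₂ = 0.
Solve: c₁ = 5/2, c₂ = 5/2.
Particular solution: y = (5/2)e^(-3x) + (5/2)e^(3x).


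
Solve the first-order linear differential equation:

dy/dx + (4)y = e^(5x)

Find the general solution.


P(x) = 4 ⇒ μ = e^(4x).
(μ y)' = e^(9x) ⇒ μ y = e^(9x)/9 + C.
Divide by μ: y = (1/9)e^(5x) + Ce^(-4x).


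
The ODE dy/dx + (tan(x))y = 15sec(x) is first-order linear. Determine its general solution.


P(x) = tan(x) ⇒ μ = e^(∫tan(x)dx) = sec(x).
(sec(x) y)' = 15sec²(x) ⇒ sec(x) y = 15tan(x) + C.
Multiply by cos(x): y = 15sin(x) + C·cos(x).


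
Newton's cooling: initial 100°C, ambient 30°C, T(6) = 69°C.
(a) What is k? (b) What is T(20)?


Newton's law: T(t) = T_a + (T₀ - T_a)e^(-kt).
(a) Use T(6) = 69: (69 - 30)/(100 - 30) = e^(-k·6), so k = -ln(0.557)/6 ≈ 0.0975.
(b) Apply k to t = 20: T(20) = 30 + (70)e^(-1.950) ≈ 40.0°C.


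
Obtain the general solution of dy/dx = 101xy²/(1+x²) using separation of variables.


Separate: dy/y² = 101x/(1+x²) dx.
Integrate LHS: ∫ dy/y² = -1/y.
Integrate RHS via u = 1+x²: (101/2)ln(1+x²) + C.
Result: -1/y = (101/2)ln(1+x²) + C.


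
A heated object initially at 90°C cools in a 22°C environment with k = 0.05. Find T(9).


Newton's law: dT/dt = -k(T - T_a) has solution T(t) = T_a + (T₀ - T_a)e^(-kt).
Plug in T_a = 22, T₀ = 90, k = 0.05, t = 9: T(9) = 22 + (68)e^(-0.45) ≈ 65.4°C.


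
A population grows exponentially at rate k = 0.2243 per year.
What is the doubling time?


Exponential growth: P(t) = P₀ e^(0.2243t). Set P(t)/P₀ = 2: e^(0.2243t) = 2.
Solve: t = ln(2)/0.2243 ≈ 3.09 years.


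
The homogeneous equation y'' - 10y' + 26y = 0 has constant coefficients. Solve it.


Characteristic equation: r² - 10r + 26 = 0.
Discriminant is negative; roots r = 5 ± 1i (complex conjugate pair).
General solution uses e^(α x)(C₁ cos(β x) + C₂ sin(β x)): y = e^(5x)(C₁cos(x) + C₂sin(x)).


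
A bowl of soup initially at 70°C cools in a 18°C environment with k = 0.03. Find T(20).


Newton's law: dT/dt = -k(T - T_a) has solution T(t) = T_a + (T₀ - T_a)e^(-kt).
Plug in T_a = 18, T₀ = 70, k = 0.03, t = 20: T(20) = 18 + (52)e^(-0.60) ≈ 46.5°C.


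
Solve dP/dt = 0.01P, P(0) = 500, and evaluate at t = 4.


The ODE dP/dt = 0.01P has solution P(t) = P(0)e^(0.01t).
Substitute P(0) = 500 and t = 4: P(4) = 500 e^(0.04) ≈ 520.


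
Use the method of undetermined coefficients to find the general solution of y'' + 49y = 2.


Homogeneous part: r² + 49 = 0 ⇒ r = ±7i, so y_h = C₁cos(7x) + C₂sin(7x).
Try constant y_p = A; plug in: 49A = 2 ⇒ A = 2/49.
General solution: y = C₁cos(7x) + C₂sin(7x) + 2/49.


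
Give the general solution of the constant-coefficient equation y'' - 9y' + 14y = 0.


Characteristic equation: r² - 9r + 14 = 0.
Factor: (r - 2)(r - 7) = 0 ⇒ r = 2, 7 (distinct real).
General solution: y = C₁e^(2x) + C₂e^(7x).


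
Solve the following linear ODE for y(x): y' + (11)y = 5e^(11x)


P(x) = 11 ⇒ μ = e^(11x).
(μ y)' = 5e^(22x) ⇒ μ y = (5/22)e^(22x) + C.
Divide by μ: y = (5/22)e^(11x) + Ce^(-11x).


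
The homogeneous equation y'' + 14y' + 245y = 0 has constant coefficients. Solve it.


Characteristic equation: r² + 14r + 245 = 0.
Discriminant is negative; roots r = -7 ± 14i (complex conjugate pair).
General solution uses e^(α x)(C₁ cos(β x) + C₂ sin(β x)): y = e^(-7x)(C₁cos(14x) + C₂sin(14x)).


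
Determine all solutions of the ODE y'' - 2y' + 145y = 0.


Characteristic equation: r² - 2r + 145 = 0.
Discriminant is negative; roots r = 1 ± 12i (complex conjugate pair).
General solution uses e^(α x)(C₁ cos(β x) + C₂ sin(β x)): y = e^(x)(C₁cos(12x) + C₂sin(12x)).


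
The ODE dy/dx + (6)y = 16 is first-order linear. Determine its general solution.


P(x) = 6, Q(x) = 16; integrating factor μ = e^(6x).
(μ y)' = 16e^(6x) ⇒ μ y = (8/3)e^(6x) + C.
Divide by μ: y = 8/3 + Ce^(-6x).


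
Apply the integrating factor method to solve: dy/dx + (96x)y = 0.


P(x) = 96x ⇒ μ = e^(48x²).
Q(x) = 0 so μ y is constant: y = Ce^(-48x²).


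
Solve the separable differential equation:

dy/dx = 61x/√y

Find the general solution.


Separate: √y dy = 61x dx.
Integrate: (2/3)y^(3/2) = (61/2)x² + C.


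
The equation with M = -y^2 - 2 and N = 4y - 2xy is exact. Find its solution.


Check exactness: ∂M/∂y = -2y and ∂N/∂x = -2y; equal, so the equation is exact.
Integrate M with respect to x (treating y as constant): ∫M dx = -xy^2 - 2x + h(y).
Differentiate w.r.t. y and set equal to N: the x-dependent terms already match, leaving h'(y) = 4y. Integrate: h(y) = 2y^2.
So F(x,y) = 2y^2 - xy^2 - 2x.
General solution: 2y^2 - xy^2 - 2x = C.
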